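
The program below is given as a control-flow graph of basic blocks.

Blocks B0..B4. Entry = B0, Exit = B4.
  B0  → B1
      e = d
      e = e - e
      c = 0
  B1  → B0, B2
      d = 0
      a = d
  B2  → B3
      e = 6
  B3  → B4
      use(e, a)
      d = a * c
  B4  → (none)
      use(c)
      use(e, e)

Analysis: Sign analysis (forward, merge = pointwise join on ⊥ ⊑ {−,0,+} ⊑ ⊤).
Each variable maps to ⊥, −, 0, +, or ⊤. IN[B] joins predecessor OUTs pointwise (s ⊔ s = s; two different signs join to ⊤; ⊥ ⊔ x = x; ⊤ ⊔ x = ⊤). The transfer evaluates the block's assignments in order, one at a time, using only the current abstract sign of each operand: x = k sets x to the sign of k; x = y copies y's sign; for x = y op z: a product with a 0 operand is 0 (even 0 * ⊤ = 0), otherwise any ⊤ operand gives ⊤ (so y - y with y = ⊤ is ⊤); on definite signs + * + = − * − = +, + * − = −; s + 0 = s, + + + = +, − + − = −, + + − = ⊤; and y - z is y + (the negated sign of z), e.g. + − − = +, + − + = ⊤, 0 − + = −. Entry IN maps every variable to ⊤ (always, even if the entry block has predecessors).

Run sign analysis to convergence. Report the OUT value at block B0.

Answer: {a: ⊤, b: ⊤, c: 0, d: ⊤, e: ⊤, f: ⊤}

Working:
Converged values:
  B0:   IN=(all ⊤)   OUT={c:0; rest ⊤}
  B1:   IN={c:0; rest ⊤}   OUT={a:0, c:0, d:0; rest ⊤}
  B2:   IN={a:0, c:0, d:0; rest ⊤}   OUT={a:0, c:0, d:0, e:+; rest ⊤}
  B3:   IN={a:0, c:0, d:0, e:+; rest ⊤}   OUT={a:0, c:0, d:0, e:+; rest ⊤}
  B4:   IN={a:0, c:0, d:0, e:+; rest ⊤}   OUT={a:0, c:0, d:0, e:+; rest ⊤}

Merge at B0 (entry node, so the boundary value (all ⊤) is joined with the incoming edge(s)): IN[B0] = (all ⊤) ⊔ OUT[B1] = {a: ⊤, b: ⊤, c: ⊤, d: ⊤, e: ⊤, f: ⊤}
Applying B0's transfer function to that IN value gives OUT[B0] (row B0 above).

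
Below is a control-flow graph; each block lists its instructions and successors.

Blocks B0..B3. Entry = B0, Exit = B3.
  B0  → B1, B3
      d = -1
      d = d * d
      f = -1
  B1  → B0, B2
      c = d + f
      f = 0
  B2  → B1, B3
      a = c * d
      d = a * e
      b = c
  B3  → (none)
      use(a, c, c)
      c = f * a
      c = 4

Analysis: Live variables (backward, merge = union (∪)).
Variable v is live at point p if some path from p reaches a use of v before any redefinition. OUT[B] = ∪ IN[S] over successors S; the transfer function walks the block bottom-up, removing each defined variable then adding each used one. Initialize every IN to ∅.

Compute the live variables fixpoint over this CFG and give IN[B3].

Converged values:
  B0: | IN={a, c, e} | OUT={a, c, d, e, f}
  B1: | IN={a, d, e, f} | OUT={a, c, d, e, f}
  B2: | IN={c, d, e, f} | OUT={a, c, d, e, f}
  B3: | IN={a, c, f} | OUT={}

B3 is the boundary node: OUT[B3] = {}
Applying B3's transfer function to that OUT value gives IN[B3] (row B3 above).

Answer: {a, c, f}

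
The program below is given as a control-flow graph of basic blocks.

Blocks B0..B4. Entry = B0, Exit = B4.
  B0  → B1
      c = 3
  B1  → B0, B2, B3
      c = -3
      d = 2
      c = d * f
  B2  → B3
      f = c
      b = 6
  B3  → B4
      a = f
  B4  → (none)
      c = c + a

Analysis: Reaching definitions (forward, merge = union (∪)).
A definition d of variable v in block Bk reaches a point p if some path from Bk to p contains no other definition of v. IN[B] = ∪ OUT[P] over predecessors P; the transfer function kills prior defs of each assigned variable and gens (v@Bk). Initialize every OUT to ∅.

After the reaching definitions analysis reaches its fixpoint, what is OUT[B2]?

Answer: {b@B2, c@B1, d@B1, f@B2}

Trace:
Per-block solution:
  B0:  IN={c@B1, d@B1}  OUT={c@B0, d@B1}
  B1:  IN={c@B0, d@B1}  OUT={c@B1, d@B1}
  B2:  IN={c@B1, d@B1}  OUT={b@B2, c@B1, d@B1, f@B2}
  B3:  IN={b@B2, c@B1, d@B1, f@B2}  OUT={a@B3, b@B2, c@B1, d@B1, f@B2}
  B4:  IN={a@B3, b@B2, c@B1, d@B1, f@B2}  OUT={a@B3, b@B2, c@B4, d@B1, f@B2}

Merge at B2: IN[B2] = OUT[B1] = {c@B1, d@B1}
Applying B2's transfer function to that IN value gives OUT[B2] (row B2 above).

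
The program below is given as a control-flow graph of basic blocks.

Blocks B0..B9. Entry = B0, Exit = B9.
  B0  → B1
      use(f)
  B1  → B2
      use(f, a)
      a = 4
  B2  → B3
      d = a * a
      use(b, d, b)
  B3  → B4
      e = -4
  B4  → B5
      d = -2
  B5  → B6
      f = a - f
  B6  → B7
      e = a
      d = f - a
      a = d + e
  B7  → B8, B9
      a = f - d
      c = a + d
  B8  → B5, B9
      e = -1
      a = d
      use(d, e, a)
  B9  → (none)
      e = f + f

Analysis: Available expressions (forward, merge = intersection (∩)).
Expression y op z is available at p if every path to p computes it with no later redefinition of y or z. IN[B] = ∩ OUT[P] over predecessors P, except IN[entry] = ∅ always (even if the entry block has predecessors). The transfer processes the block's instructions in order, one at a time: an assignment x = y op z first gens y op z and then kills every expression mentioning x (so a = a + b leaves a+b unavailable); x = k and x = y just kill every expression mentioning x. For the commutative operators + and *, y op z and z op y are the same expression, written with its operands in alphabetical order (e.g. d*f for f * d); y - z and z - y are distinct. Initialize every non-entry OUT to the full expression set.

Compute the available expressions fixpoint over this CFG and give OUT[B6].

Fixpoint table:
  B0: | IN={} | OUT={}
  B1: | IN={} | OUT={}
  B2: | IN={} | OUT={a*a}
  B3: | IN={a*a} | OUT={a*a}
  B4: | IN={a*a} | OUT={a*a}
  B5: | IN={} | OUT={}
  B6: | IN={} | OUT={d+e}
  B7: | IN={d+e} | OUT={a+d, d+e, f-d}
  B8: | IN={a+d, d+e, f-d} | OUT={f-d}
  B9: | IN={f-d} | OUT={f+f, f-d}

Merge at B6: IN[B6] = OUT[B5] = {}
Applying B6's transfer function to that IN value gives OUT[B6] (row B6 above).

Answer: {d+e}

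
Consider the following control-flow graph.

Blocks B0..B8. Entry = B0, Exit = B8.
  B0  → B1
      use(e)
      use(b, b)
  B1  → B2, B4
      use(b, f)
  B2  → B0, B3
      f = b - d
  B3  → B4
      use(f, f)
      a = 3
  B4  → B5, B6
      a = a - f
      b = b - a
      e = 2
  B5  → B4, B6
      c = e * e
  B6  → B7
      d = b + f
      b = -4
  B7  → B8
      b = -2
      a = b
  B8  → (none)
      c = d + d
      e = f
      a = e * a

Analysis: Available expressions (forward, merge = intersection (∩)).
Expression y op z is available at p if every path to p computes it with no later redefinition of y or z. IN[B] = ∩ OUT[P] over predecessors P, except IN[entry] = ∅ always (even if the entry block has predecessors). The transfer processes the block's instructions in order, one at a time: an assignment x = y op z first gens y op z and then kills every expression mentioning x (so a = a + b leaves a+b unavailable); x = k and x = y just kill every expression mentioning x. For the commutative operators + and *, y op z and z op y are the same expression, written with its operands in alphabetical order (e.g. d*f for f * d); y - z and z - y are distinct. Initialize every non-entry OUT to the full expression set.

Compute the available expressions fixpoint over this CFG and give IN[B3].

Answer: {b-d}

Trace:
Per-block solution:
  B0: | IN={} | OUT={}
  B1: | IN={} | OUT={}
  B2: | IN={} | OUT={b-d}
  B3: | IN={b-d} | OUT={b-d}
  B4: | IN={} | OUT={}
  B5: | IN={} | OUT={e*e}
  B6: | IN={} | OUT={}
  B7: | IN={} | OUT={}
  B8: | IN={} | OUT={d+d}

Merge at B3: IN[B3] = OUT[B2] = {b-d}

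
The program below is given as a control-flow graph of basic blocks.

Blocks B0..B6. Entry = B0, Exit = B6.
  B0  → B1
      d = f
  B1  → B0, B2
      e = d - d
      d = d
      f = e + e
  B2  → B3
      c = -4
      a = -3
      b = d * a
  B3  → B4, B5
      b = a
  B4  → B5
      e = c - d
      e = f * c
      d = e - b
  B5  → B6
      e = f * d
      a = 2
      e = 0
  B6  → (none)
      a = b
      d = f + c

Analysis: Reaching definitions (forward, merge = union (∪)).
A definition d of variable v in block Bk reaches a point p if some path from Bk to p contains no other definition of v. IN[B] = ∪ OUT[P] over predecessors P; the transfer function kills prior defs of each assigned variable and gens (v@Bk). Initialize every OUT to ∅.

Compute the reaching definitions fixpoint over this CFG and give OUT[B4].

Answer: {a@B2, b@B3, c@B2, d@B4, e@B4, f@B1}

Trace:
Converged values:
  B0: | IN={d@B1, e@B1, f@B1} | OUT={d@B0, e@B1, f@B1}
  B1: | IN={d@B0, e@B1, f@B1} | OUT={d@B1, e@B1, f@B1}
  B2: | IN={d@B1, e@B1, f@B1} | OUT={a@B2, b@B2, c@B2, d@B1, e@B1, f@B1}
  B3: | IN={a@B2, b@B2, c@B2, d@B1, e@B1, f@B1} | OUT={a@B2, b@B3, c@B2, d@B1, e@B1, f@B1}
  B4: | IN={a@B2, b@B3, c@B2, d@B1, e@B1, f@B1} | OUT={a@B2, b@B3, c@B2, d@B4, e@B4, f@B1}
  B5: | IN={a@B2, b@B3, c@B2, d@B1, d@B4, e@B1, e@B4, f@B1} | OUT={a@B5, b@B3, c@B2, d@B1, d@B4, e@B5, f@B1}
  B6: | IN={a@B5, b@B3, c@B2, d@B1, d@B4, e@B5, f@B1} | OUT={a@B6, b@B3, c@B2, d@B6, e@B5, f@B1}

Merge at B4: IN[B4] = OUT[B3] = {a@B2, b@B3, c@B2, d@B1, e@B1, f@B1}
Applying B4's transfer function to that IN value gives OUT[B4] (row B4 above).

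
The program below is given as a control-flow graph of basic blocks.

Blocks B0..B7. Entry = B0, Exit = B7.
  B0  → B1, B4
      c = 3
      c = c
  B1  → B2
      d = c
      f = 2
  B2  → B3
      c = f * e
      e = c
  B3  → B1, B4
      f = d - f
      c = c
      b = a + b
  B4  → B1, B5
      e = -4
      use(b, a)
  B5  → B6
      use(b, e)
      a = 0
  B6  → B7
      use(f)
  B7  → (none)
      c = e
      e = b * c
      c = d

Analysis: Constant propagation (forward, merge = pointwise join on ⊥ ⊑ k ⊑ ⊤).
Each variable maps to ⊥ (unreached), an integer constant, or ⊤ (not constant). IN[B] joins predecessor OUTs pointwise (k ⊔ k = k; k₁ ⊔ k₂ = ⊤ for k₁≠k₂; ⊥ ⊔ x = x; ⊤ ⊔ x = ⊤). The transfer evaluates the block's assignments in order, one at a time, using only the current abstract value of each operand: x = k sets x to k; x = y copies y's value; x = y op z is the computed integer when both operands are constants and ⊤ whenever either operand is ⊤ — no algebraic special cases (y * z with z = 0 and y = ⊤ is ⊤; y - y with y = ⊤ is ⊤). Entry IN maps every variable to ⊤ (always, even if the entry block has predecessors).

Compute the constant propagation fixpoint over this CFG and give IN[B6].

Answer: {a: 0, b: ⊤, c: ⊤, d: ⊤, e: -4, f: ⊤}

Working:
Fixpoint table:
  B0:   IN=(all ⊤)   OUT={c:3; rest ⊤}
  B1:   IN=(all ⊤)   OUT={f:2; rest ⊤}
  B2:   IN={f:2; rest ⊤}   OUT={f:2; rest ⊤}
  B3:   IN={f:2; rest ⊤}   OUT=(all ⊤)
  B4:   IN=(all ⊤)   OUT={e:-4; rest ⊤}
  B5:   IN={e:-4; rest ⊤}   OUT={a:0, e:-4; rest ⊤}
  B6:   IN={a:0, e:-4; rest ⊤}   OUT={a:0, e:-4; rest ⊤}
  B7:   IN={a:0, e:-4; rest ⊤}   OUT={a:0; rest ⊤}

Merge at B6: IN[B6] = OUT[B5] = {a: 0, b: ⊤, c: ⊤, d: ⊤, e: -4, f: ⊤}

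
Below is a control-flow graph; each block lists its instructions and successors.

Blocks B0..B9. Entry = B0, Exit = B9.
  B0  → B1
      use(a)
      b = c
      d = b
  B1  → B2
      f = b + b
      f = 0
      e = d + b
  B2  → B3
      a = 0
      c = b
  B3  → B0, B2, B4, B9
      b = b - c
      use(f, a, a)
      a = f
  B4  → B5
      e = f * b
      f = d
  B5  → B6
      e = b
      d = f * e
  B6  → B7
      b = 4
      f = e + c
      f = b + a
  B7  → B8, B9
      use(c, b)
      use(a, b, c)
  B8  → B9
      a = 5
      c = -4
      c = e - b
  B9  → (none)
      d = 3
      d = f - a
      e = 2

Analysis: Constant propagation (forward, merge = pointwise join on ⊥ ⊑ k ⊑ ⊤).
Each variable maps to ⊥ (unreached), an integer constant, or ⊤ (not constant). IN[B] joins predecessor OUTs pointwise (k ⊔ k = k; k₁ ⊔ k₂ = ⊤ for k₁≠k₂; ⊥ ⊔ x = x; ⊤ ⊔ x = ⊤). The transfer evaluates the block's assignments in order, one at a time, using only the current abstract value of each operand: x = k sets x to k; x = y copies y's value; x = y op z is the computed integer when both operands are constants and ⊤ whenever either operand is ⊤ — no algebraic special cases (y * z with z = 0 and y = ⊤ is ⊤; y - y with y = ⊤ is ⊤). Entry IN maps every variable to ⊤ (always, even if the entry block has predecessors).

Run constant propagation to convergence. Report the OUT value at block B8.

Converged values:
  B0: | IN=(all ⊤) | OUT=(all ⊤)
  B1: | IN=(all ⊤) | OUT={f:0; rest ⊤}
  B2: | IN={f:0; rest ⊤} | OUT={a:0, f:0; rest ⊤}
  B3: | IN={a:0, f:0; rest ⊤} | OUT={a:0, f:0; rest ⊤}
  B4: | IN={a:0, f:0; rest ⊤} | OUT={a:0; rest ⊤}
  B5: | IN={a:0; rest ⊤} | OUT={a:0; rest ⊤}
  B6: | IN={a:0; rest ⊤} | OUT={a:0, b:4, f:4; rest ⊤}
  B7: | IN={a:0, b:4, f:4; rest ⊤} | OUT={a:0, b:4, f:4; rest ⊤}
  B8: | IN={a:0, b:4, f:4; rest ⊤} | OUT={a:5, b:4, f:4; rest ⊤}
  B9: | IN=(all ⊤) | OUT={e:2; rest ⊤}

Merge at B8: IN[B8] = OUT[B7] = {a: 0, b: 4, c: ⊤, d: ⊤, e: ⊤, f: 4}
Applying B8's transfer function to that IN value gives OUT[B8] (row B8 above).

Answer: {a: 5, b: 4, c: ⊤, d: ⊤, e: ⊤, f: 4}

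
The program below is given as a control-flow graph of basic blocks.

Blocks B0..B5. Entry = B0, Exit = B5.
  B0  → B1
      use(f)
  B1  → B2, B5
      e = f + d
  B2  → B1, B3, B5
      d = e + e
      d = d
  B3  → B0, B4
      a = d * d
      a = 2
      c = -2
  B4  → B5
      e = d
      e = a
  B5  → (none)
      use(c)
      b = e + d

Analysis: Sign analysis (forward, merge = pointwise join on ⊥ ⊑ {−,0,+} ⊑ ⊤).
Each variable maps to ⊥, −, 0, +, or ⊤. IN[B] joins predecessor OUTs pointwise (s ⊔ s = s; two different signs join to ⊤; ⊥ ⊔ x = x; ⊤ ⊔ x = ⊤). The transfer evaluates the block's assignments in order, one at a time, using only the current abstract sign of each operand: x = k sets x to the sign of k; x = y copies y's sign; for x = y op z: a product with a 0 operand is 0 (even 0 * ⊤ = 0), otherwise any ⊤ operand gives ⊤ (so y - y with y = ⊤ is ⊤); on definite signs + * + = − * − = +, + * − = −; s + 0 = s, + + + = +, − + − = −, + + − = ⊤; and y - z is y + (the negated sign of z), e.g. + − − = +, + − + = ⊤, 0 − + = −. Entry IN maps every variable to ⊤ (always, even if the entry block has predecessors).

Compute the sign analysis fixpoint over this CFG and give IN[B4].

Per-block solution:
  B0:   IN=(all ⊤)   OUT=(all ⊤)
  B1:   IN=(all ⊤)   OUT=(all ⊤)
  B2:   IN=(all ⊤)   OUT=(all ⊤)
  B3:   IN=(all ⊤)   OUT={a:+, c:-; rest ⊤}
  B4:   IN={a:+, c:-; rest ⊤}   OUT={a:+, c:-, e:+; rest ⊤}
  B5:   IN=(all ⊤)   OUT=(all ⊤)

Merge at B4: IN[B4] = OUT[B3] = {a: +, b: ⊤, c: -, d: ⊤, e: ⊤, f: ⊤}

Answer: {a: +, b: ⊤, c: -, d: ⊤, e: ⊤, f: ⊤}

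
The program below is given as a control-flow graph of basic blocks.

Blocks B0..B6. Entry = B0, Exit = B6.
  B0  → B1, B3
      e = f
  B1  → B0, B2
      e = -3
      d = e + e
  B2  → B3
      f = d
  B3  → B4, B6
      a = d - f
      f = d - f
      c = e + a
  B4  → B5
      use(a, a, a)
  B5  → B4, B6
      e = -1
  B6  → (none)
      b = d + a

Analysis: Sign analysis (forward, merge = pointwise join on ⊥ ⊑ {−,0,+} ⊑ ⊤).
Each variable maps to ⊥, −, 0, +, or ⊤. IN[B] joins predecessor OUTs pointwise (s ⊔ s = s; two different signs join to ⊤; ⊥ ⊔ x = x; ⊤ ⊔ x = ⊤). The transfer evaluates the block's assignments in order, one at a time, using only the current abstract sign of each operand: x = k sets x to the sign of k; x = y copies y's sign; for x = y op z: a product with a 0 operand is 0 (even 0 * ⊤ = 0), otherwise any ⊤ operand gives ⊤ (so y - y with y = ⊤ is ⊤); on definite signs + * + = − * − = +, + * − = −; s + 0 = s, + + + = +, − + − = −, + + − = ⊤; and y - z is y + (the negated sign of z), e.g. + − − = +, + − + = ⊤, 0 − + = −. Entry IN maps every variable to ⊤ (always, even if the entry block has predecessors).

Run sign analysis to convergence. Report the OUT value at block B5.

Answer: {a: ⊤, b: ⊤, c: ⊤, d: ⊤, e: -, f: ⊤}

Trace:
Per-block solution:
  B0:  IN=(all ⊤)  OUT=(all ⊤)
  B1:  IN=(all ⊤)  OUT={d:-, e:-; rest ⊤}
  B2:  IN={d:-, e:-; rest ⊤}  OUT={d:-, e:-, f:-; rest ⊤}
  B3:  IN=(all ⊤)  OUT=(all ⊤)
  B4:  IN=(all ⊤)  OUT=(all ⊤)
  B5:  IN=(all ⊤)  OUT={e:-; rest ⊤}
  B6:  IN=(all ⊤)  OUT=(all ⊤)

Merge at B5: IN[B5] = OUT[B4] = {a: ⊤, b: ⊤, c: ⊤, d: ⊤, e: ⊤, f: ⊤}
Applying B5's transfer function to that IN value gives OUT[B5] (row B5 above).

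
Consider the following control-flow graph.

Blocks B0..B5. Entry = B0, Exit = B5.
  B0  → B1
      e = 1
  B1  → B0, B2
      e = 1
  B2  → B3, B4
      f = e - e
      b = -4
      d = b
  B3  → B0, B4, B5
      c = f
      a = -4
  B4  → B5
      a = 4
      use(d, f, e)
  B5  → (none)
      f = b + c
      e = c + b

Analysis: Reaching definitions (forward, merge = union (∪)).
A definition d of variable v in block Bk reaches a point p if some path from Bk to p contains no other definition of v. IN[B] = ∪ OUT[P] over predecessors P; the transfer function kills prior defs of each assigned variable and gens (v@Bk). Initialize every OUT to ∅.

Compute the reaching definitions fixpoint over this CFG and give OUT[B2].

Per-block solution:
  B0: | IN={a@B3, b@B2, c@B3, d@B2, e@B1, f@B2} | OUT={a@B3, b@B2, c@B3, d@B2, e@B0, f@B2}
  B1: | IN={a@B3, b@B2, c@B3, d@B2, e@B0, f@B2} | OUT={a@B3, b@B2, c@B3, d@B2, e@B1, f@B2}
  B2: | IN={a@B3, b@B2, c@B3, d@B2, e@B1, f@B2} | OUT={a@B3, b@B2, c@B3, d@B2, e@B1, f@B2}
  B3: | IN={a@B3, b@B2, c@B3, d@B2, e@B1, f@B2} | OUT={a@B3, b@B2, c@B3, d@B2, e@B1, f@B2}
  B4: | IN={a@B3, b@B2, c@B3, d@B2, e@B1, f@B2} | OUT={a@B4, b@B2, c@B3, d@B2, e@B1, f@B2}
  B5: | IN={a@B3, a@B4, b@B2, c@B3, d@B2, e@B1, f@B2} | OUT={a@B3, a@B4, b@B2, c@B3, d@B2, e@B5, f@B5}

Merge at B2: IN[B2] = OUT[B1] = {a@B3, b@B2, c@B3, d@B2, e@B1, f@B2}
Applying B2's transfer function to that IN value gives OUT[B2] (row B2 above).

Answer: {a@B3, b@B2, c@B3, d@B2, e@B1, f@B2}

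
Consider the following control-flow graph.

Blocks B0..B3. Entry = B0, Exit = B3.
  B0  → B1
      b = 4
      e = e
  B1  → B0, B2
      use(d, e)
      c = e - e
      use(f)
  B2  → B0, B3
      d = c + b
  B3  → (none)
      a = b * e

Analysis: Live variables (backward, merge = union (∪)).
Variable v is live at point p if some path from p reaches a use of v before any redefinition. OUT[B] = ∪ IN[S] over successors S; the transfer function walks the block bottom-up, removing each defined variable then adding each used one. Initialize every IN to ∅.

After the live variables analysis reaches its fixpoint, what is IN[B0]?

Answer: {d, e, f}

Derivation:
Fixpoint table:
  B0: | IN={d, e, f} | OUT={b, d, e, f}
  B1: | IN={b, d, e, f} | OUT={b, c, d, e, f}
  B2: | IN={b, c, e, f} | OUT={b, d, e, f}
  B3: | IN={b, e} | OUT={}

Merge at B0: OUT[B0] = IN[B1] = {b, d, e, f}
Applying B0's transfer function to that OUT value gives IN[B0] (row B0 above).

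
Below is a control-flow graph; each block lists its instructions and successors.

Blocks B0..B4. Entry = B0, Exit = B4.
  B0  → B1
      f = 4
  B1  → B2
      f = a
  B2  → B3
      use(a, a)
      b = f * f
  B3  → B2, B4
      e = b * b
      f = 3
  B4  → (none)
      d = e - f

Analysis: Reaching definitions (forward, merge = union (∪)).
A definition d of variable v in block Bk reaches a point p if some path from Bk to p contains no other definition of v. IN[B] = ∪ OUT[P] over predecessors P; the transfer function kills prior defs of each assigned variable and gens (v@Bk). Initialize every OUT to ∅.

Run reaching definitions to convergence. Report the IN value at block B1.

Per-block solution:
  B0: | IN={} | OUT={f@B0}
  B1: | IN={f@B0} | OUT={f@B1}
  B2: | IN={b@B2, e@B3, f@B1, f@B3} | OUT={b@B2, e@B3, f@B1, f@B3}
  B3: | IN={b@B2, e@B3, f@B1, f@B3} | OUT={b@B2, e@B3, f@B3}
  B4: | IN={b@B2, e@B3, f@B3} | OUT={b@B2, d@B4, e@B3, f@B3}

Merge at B1: IN[B1] = OUT[B0] = {f@B0}

Answer: {f@B0}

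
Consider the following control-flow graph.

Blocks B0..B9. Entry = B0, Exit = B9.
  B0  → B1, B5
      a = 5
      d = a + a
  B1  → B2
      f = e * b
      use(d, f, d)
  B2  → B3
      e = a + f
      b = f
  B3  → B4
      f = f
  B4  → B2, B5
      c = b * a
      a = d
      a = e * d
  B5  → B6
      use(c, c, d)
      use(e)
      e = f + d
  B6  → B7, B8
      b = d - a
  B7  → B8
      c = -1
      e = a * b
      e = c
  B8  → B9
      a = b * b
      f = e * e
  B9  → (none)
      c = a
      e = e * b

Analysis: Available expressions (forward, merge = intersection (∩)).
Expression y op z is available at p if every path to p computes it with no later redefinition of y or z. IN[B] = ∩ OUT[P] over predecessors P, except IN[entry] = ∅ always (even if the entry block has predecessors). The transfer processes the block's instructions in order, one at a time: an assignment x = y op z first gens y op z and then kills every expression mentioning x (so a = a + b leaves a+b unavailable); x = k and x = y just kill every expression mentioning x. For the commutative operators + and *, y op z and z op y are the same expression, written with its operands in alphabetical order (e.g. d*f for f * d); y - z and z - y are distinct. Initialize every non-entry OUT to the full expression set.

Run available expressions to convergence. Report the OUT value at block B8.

Answer: {b*b, e*e}

Working:
Per-block solution:
  B0: | IN={} | OUT={a+a}
  B1: | IN={a+a} | OUT={a+a, b*e}
  B2: | IN={} | OUT={a+f}
  B3: | IN={a+f} | OUT={}
  B4: | IN={} | OUT={d*e}
  B5: | IN={} | OUT={d+f}
  B6: | IN={d+f} | OUT={d+f, d-a}
  B7: | IN={d+f, d-a} | OUT={a*b, d+f, d-a}
  B8: | IN={d+f, d-a} | OUT={b*b, e*e}
  B9: | IN={b*b, e*e} | OUT={b*b}

Merge at B8: IN[B8] = OUT[B6] ∩ OUT[B7] = {d+f, d-a}
Applying B8's transfer function to that IN value gives OUT[B8] (row B8 above).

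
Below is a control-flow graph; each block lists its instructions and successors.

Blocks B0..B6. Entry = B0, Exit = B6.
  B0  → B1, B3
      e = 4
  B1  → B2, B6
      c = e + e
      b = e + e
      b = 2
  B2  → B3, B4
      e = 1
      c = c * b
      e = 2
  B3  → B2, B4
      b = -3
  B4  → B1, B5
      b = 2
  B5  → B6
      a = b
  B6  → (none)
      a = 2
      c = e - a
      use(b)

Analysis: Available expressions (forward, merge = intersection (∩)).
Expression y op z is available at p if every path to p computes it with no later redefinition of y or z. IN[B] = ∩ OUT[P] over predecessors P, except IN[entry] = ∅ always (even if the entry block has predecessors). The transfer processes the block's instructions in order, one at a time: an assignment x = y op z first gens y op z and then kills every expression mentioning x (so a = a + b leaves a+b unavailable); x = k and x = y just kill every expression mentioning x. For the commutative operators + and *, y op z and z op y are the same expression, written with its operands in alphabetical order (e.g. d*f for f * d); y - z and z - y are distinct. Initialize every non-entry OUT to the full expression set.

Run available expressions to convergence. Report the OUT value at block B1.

Per-block solution:
  B0:  IN={}  OUT={}
  B1:  IN={}  OUT={e+e}
  B2:  IN={}  OUT={}
  B3:  IN={}  OUT={}
  B4:  IN={}  OUT={}
  B5:  IN={}  OUT={}
  B6:  IN={}  OUT={e-a}

Merge at B1: IN[B1] = OUT[B0] ∩ OUT[B4] = {}
Applying B1's transfer function to that IN value gives OUT[B1] (row B1 above).

Answer: {e+e}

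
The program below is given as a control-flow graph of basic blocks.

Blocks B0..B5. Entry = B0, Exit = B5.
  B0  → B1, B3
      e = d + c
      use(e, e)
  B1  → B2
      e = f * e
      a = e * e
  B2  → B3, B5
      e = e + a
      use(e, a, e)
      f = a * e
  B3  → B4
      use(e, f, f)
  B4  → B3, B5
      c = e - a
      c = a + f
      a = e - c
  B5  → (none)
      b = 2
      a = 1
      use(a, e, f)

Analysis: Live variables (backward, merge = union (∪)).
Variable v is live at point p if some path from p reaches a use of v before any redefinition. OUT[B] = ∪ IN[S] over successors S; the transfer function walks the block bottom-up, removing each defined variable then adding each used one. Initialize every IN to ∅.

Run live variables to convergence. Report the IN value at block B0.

Fixpoint table:
  B0:  IN={a, c, d, f}  OUT={a, e, f}
  B1:  IN={e, f}  OUT={a, e}
  B2:  IN={a, e}  OUT={a, e, f}
  B3:  IN={a, e, f}  OUT={a, e, f}
  B4:  IN={a, e, f}  OUT={a, e, f}
  B5:  IN={e, f}  OUT={}

Merge at B0: OUT[B0] = IN[B1] ⊔ IN[B3] = {a, e, f}
Applying B0's transfer function to that OUT value gives IN[B0] (row B0 above).

Answer: {a, c, d, f}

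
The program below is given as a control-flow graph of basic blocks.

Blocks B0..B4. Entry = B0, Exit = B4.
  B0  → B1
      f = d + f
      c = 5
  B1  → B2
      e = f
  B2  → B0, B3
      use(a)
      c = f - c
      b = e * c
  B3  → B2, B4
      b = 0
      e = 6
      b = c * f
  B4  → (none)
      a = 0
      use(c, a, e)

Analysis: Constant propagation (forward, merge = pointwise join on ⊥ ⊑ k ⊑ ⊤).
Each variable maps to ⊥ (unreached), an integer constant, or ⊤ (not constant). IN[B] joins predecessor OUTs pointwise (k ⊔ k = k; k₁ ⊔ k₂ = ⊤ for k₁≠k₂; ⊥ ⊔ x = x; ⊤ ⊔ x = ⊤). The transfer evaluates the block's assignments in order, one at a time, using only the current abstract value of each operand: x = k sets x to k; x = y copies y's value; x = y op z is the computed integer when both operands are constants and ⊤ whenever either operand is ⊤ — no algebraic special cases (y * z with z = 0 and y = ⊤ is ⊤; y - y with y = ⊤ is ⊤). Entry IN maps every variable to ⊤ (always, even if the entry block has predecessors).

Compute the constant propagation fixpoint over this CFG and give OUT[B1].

Answer: {a: ⊤, b: ⊤, c: 5, d: ⊤, e: ⊤, f: ⊤}

Working:
Converged values:
  B0:   IN=(all ⊤)   OUT={c:5; rest ⊤}
  B1:   IN={c:5; rest ⊤}   OUT={c:5; rest ⊤}
  B2:   IN=(all ⊤)   OUT=(all ⊤)
  B3:   IN=(all ⊤)   OUT={e:6; rest ⊤}
  B4:   IN={e:6; rest ⊤}   OUT={a:0, e:6; rest ⊤}

Merge at B1: IN[B1] = OUT[B0] = {a: ⊤, b: ⊤, c: 5, d: ⊤, e: ⊤, f: ⊤}
Applying B1's transfer function to that IN value gives OUT[B1] (row B1 above).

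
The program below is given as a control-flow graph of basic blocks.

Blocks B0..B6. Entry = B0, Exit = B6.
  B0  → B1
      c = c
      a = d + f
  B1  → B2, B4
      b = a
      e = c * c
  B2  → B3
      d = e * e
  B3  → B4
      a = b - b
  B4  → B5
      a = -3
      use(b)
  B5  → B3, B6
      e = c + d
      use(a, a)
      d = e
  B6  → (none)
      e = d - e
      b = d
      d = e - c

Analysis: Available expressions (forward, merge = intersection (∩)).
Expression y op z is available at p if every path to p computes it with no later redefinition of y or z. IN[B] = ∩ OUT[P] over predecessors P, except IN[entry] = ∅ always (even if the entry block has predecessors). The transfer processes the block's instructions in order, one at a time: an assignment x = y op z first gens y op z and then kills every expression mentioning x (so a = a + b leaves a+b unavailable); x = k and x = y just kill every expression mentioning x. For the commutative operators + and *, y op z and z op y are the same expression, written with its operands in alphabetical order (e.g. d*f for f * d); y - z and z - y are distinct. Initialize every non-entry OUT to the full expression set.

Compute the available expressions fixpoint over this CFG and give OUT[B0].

Per-block solution:
  B0: | IN={} | OUT={d+f}
  B1: | IN={d+f} | OUT={c*c, d+f}
  B2: | IN={c*c, d+f} | OUT={c*c, e*e}
  B3: | IN={c*c} | OUT={b-b, c*c}
  B4: | IN={c*c} | OUT={c*c}
  B5: | IN={c*c} | OUT={c*c}
  B6: | IN={c*c} | OUT={c*c, e-c}

B0 is the boundary node: IN[B0] = {}
Applying B0's transfer function to that IN value gives OUT[B0] (row B0 above).

Answer: {d+f}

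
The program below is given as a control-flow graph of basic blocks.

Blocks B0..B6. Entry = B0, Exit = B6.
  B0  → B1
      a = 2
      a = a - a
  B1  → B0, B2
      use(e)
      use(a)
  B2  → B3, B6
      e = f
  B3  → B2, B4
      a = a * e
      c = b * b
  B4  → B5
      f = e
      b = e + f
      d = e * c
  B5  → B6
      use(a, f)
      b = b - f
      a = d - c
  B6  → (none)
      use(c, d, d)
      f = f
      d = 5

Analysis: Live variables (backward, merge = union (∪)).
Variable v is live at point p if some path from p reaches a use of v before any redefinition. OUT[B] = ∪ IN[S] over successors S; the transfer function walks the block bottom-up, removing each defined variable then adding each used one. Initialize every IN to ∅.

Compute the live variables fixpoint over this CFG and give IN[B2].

Answer: {a, b, c, d, f}

Derivation:
Fixpoint table:
  B0: | IN={b, c, d, e, f} | OUT={a, b, c, d, e, f}
  B1: | IN={a, b, c, d, e, f} | OUT={a, b, c, d, e, f}
  B2: | IN={a, b, c, d, f} | OUT={a, b, c, d, e, f}
  B3: | IN={a, b, d, e, f} | OUT={a, b, c, d, e, f}
  B4: | IN={a, c, e} | OUT={a, b, c, d, f}
  B5: | IN={a, b, c, d, f} | OUT={c, d, f}
  B6: | IN={c, d, f} | OUT={}

Merge at B2: OUT[B2] = IN[B3] ⊔ IN[B6] = {a, b, c, d, e, f}
Applying B2's transfer function to that OUT value gives IN[B2] (row B2 above).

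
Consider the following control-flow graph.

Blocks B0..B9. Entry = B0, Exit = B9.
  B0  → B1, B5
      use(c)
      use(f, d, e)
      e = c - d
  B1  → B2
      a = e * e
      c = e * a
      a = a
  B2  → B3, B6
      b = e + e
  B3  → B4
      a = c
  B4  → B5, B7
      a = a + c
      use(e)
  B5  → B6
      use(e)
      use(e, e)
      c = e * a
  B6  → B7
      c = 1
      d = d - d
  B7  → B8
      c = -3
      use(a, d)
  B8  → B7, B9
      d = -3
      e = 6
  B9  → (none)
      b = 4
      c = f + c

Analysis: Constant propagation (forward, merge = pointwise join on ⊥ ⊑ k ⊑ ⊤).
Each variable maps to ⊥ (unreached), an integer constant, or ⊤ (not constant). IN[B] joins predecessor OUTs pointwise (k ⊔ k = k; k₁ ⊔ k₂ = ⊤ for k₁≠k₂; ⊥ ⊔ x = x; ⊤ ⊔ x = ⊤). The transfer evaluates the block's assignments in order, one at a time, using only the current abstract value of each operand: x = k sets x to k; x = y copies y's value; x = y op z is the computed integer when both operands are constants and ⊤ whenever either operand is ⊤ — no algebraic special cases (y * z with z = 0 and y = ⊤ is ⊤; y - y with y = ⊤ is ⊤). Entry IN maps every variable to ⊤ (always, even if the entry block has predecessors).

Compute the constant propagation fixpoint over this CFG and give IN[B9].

Converged values:
  B0: | IN=(all ⊤) | OUT=(all ⊤)
  B1: | IN=(all ⊤) | OUT=(all ⊤)
  B2: | IN=(all ⊤) | OUT=(all ⊤)
  B3: | IN=(all ⊤) | OUT=(all ⊤)
  B4: | IN=(all ⊤) | OUT=(all ⊤)
  B5: | IN=(all ⊤) | OUT=(all ⊤)
  B6: | IN=(all ⊤) | OUT={c:1; rest ⊤}
  B7: | IN=(all ⊤) | OUT={c:-3; rest ⊤}
  B8: | IN={c:-3; rest ⊤} | OUT={c:-3, d:-3, e:6; rest ⊤}
  B9: | IN={c:-3, d:-3, e:6; rest ⊤} | OUT={b:4, d:-3, e:6; rest ⊤}

Merge at B9: IN[B9] = OUT[B8] = {a: ⊤, b: ⊤, c: -3, d: -3, e: 6, f: ⊤}

Answer: {a: ⊤, b: ⊤, c: -3, d: -3, e: 6, f: ⊤}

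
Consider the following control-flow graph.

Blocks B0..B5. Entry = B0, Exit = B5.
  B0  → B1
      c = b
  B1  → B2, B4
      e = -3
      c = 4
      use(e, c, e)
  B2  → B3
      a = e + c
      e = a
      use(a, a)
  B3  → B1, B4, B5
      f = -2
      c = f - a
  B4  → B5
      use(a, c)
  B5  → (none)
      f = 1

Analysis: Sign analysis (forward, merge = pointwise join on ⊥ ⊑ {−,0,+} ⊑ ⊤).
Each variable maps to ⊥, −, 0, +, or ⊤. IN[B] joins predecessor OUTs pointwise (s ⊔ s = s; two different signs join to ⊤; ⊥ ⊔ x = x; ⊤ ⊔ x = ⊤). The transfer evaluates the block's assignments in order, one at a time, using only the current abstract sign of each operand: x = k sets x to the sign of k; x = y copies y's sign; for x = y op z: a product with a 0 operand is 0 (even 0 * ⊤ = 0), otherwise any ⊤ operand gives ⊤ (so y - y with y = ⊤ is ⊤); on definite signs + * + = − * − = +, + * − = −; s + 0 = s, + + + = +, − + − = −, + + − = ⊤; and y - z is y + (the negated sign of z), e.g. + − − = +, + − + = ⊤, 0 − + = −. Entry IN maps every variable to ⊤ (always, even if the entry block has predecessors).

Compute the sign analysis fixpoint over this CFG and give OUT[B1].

Converged values:
  B0:  IN=(all ⊤)  OUT=(all ⊤)
  B1:  IN=(all ⊤)  OUT={c:+, e:-; rest ⊤}
  B2:  IN={c:+, e:-; rest ⊤}  OUT={c:+; rest ⊤}
  B3:  IN={c:+; rest ⊤}  OUT={f:-; rest ⊤}
  B4:  IN=(all ⊤)  OUT=(all ⊤)
  B5:  IN=(all ⊤)  OUT={f:+; rest ⊤}

Merge at B1: IN[B1] = OUT[B0] ⊔ OUT[B3] = {a: ⊤, b: ⊤, c: ⊤, d: ⊤, e: ⊤, f: ⊤}
Applying B1's transfer function to that IN value gives OUT[B1] (row B1 above).

Answer: {a: ⊤, b: ⊤, c: +, d: ⊤, e: -, f: ⊤}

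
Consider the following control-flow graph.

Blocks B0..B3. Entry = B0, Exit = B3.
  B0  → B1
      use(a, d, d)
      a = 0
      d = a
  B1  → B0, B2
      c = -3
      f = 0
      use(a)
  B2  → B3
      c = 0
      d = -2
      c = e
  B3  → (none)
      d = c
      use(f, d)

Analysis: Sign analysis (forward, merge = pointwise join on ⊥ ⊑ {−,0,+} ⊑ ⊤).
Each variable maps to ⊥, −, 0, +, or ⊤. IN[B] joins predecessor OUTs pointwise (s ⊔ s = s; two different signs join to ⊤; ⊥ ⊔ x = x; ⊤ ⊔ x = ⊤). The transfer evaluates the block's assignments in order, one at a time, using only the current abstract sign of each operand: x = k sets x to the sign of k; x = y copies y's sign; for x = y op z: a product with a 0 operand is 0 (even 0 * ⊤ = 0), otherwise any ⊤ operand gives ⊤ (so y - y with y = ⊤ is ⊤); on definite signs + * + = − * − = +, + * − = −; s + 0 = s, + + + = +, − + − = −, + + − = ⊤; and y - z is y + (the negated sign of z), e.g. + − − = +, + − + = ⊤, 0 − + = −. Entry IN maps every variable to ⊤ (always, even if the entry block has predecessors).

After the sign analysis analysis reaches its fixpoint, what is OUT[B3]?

Answer: {a: 0, b: ⊤, c: ⊤, d: ⊤, e: ⊤, f: 0}

Derivation:
Fixpoint table:
  B0:  IN=(all ⊤)  OUT={a:0, d:0; rest ⊤}
  B1:  IN={a:0, d:0; rest ⊤}  OUT={a:0, c:-, d:0, f:0; rest ⊤}
  B2:  IN={a:0, c:-, d:0, f:0; rest ⊤}  OUT={a:0, d:-, f:0; rest ⊤}
  B3:  IN={a:0, d:-, f:0; rest ⊤}  OUT={a:0, f:0; rest ⊤}

Merge at B3: IN[B3] = OUT[B2] = {a: 0, b: ⊤, c: ⊤, d: -, e: ⊤, f: 0}
Applying B3's transfer function to that IN value gives OUT[B3] (row B3 above).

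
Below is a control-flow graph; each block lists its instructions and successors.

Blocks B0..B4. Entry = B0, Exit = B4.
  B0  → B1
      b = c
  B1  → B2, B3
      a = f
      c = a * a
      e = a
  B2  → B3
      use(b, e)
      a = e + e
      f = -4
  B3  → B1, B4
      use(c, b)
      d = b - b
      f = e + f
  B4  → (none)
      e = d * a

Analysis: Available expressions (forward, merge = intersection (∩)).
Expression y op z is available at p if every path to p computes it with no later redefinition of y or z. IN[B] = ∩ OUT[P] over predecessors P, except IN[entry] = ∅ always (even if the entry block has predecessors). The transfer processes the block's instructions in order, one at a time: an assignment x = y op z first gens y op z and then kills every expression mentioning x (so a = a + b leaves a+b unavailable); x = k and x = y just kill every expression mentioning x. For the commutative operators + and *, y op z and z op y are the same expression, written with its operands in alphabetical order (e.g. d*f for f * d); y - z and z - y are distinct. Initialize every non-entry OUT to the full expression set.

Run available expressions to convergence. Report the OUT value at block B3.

Answer: {b-b}

Trace:
Fixpoint table:
  B0:   IN={}   OUT={}
  B1:   IN={}   OUT={a*a}
  B2:   IN={a*a}   OUT={e+e}
  B3:   IN={}   OUT={b-b}
  B4:   IN={b-b}   OUT={a*d, b-b}

Merge at B3: IN[B3] = OUT[B1] ∩ OUT[B2] = {}
Applying B3's transfer function to that IN value gives OUT[B3] (row B3 above).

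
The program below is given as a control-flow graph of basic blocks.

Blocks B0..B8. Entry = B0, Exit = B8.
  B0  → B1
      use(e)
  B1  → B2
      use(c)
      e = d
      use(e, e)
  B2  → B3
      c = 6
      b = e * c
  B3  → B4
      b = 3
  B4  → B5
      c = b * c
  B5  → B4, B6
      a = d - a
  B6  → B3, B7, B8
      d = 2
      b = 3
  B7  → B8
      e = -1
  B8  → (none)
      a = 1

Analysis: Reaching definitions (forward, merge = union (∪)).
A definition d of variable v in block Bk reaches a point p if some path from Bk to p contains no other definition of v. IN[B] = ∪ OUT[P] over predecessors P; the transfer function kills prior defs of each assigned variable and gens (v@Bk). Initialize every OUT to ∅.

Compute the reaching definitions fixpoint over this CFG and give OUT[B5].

Answer: {a@B5, b@B3, c@B4, d@B6, e@B1}

Working:
Fixpoint table:
  B0:   IN={}   OUT={}
  B1:   IN={}   OUT={e@B1}
  B2:   IN={e@B1}   OUT={b@B2, c@B2, e@B1}
  B3:   IN={a@B5, b@B2, b@B6, c@B2, c@B4, d@B6, e@B1}   OUT={a@B5, b@B3, c@B2, c@B4, d@B6, e@B1}
  B4:   IN={a@B5, b@B3, c@B2, c@B4, d@B6, e@B1}   OUT={a@B5, b@B3, c@B4, d@B6, e@B1}
  B5:   IN={a@B5, b@B3, c@B4, d@B6, e@B1}   OUT={a@B5, b@B3, c@B4, d@B6, e@B1}
  B6:   IN={a@B5, b@B3, c@B4, d@B6, e@B1}   OUT={a@B5, b@B6, c@B4, d@B6, e@B1}
  B7:   IN={a@B5, b@B6, c@B4, d@B6, e@B1}   OUT={a@B5, b@B6, c@B4, d@B6, e@B7}
  B8:   IN={a@B5, b@B6, c@B4, d@B6, e@B1, e@B7}   OUT={a@B8, b@B6, c@B4, d@B6, e@B1, e@B7}

Merge at B5: IN[B5] = OUT[B4] = {a@B5, b@B3, c@B4, d@B6, e@B1}
Applying B5's transfer function to that IN value gives OUT[B5] (row B5 above).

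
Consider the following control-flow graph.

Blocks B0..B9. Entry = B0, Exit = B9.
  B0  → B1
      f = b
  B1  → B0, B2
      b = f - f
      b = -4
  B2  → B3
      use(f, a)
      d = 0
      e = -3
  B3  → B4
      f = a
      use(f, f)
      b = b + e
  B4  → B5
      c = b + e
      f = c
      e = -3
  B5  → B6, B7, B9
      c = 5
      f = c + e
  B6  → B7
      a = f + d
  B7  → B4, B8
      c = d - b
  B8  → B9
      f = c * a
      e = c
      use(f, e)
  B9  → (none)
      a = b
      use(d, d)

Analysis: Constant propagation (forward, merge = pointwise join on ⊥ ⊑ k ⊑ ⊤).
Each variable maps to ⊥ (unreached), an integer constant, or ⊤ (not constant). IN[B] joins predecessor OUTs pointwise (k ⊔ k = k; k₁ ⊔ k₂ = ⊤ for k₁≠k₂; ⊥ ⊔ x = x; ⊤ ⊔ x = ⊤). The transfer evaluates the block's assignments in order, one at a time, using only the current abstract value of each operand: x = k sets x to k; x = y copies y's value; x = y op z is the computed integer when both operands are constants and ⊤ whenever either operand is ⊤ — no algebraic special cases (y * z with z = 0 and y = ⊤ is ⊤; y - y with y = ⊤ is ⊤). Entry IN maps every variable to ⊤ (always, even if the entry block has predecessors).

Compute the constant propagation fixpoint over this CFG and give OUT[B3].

Answer: {a: ⊤, b: -7, c: ⊤, d: 0, e: -3, f: ⊤}

Trace:
Converged values:
  B0:  IN=(all ⊤)  OUT=(all ⊤)
  B1:  IN=(all ⊤)  OUT={b:-4; rest ⊤}
  B2:  IN={b:-4; rest ⊤}  OUT={b:-4, d:0, e:-3; rest ⊤}
  B3:  IN={b:-4, d:0, e:-3; rest ⊤}  OUT={b:-7, d:0, e:-3; rest ⊤}
  B4:  IN={b:-7, d:0, e:-3; rest ⊤}  OUT={b:-7, c:-10, d:0, e:-3, f:-10; rest ⊤}
  B5:  IN={b:-7, c:-10, d:0, e:-3, f:-10; rest ⊤}  OUT={b:-7, c:5, d:0, e:-3, f:2; rest ⊤}
  B6:  IN={b:-7, c:5, d:0, e:-3, f:2; rest ⊤}  OUT={a:2, b:-7, c:5, d:0, e:-3, f:2; rest ⊤}
  B7:  IN={b:-7, c:5, d:0, e:-3, f:2; rest ⊤}  OUT={b:-7, c:7, d:0, e:-3, f:2; rest ⊤}
  B8:  IN={b:-7, c:7, d:0, e:-3, f:2; rest ⊤}  OUT={b:-7, c:7, d:0, e:7; rest ⊤}
  B9:  IN={b:-7, d:0; rest ⊤}  OUT={a:-7, b:-7, d:0; rest ⊤}

Merge at B3: IN[B3] = OUT[B2] = {a: ⊤, b: -4, c: ⊤, d: 0, e: -3, f: ⊤}
Applying B3's transfer function to that IN value gives OUT[B3] (row B3 above).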